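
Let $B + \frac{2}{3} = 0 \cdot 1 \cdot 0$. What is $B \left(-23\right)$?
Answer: $\frac{46}{3} \approx 15.333$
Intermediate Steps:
$B = - \frac{2}{3}$ ($B = - \frac{2}{3} + 0 \cdot 1 \cdot 0 = - \frac{2}{3} + 0 \cdot 0 = - \frac{2}{3} + 0 = - \frac{2}{3} \approx -0.66667$)
$B \left(-23\right) = \left(- \frac{2}{3}\right) \left(-23\right) = \frac{46}{3}$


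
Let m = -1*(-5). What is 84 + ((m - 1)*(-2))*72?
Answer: -492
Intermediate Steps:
m = 5
84 + ((m - 1)*(-2))*72 = 84 + ((5 - 1)*(-2))*72 = 84 + (4*(-2))*72 = 84 - 8*72 = 84 - 576 = -492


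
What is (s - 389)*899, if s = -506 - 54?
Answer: -853151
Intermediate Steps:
s = -560
(s - 389)*899 = (-560 - 389)*899 = -949*899 = -853151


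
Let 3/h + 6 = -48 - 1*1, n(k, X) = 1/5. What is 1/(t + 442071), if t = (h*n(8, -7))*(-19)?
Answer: 275/121569582 ≈ 2.2621e-6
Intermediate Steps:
n(k, X) = ⅕
h = -3/55 (h = 3/(-6 + (-48 - 1*1)) = 3/(-6 + (-48 - 1)) = 3/(-6 - 49) = 3/(-55) = 3*(-1/55) = -3/55 ≈ -0.054545)
t = 57/275 (t = -3/55*⅕*(-19) = -3/275*(-19) = 57/275 ≈ 0.20727)
1/(t + 442071) = 1/(57/275 + 442071) = 1/(121569582/275) = 275/121569582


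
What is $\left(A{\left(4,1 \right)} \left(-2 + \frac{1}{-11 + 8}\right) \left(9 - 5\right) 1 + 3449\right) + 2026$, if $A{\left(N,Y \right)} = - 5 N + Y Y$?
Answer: $\frac{16957}{3} \approx 5652.3$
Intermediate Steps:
$A{\left(N,Y \right)} = Y^{2} - 5 N$ ($A{\left(N,Y \right)} = - 5 N + Y^{2} = Y^{2} - 5 N$)
$\left(A{\left(4,1 \right)} \left(-2 + \frac{1}{-11 + 8}\right) \left(9 - 5\right) 1 + 3449\right) + 2026 = \left(\left(1^{2} - 20\right) \left(-2 + \frac{1}{-11 + 8}\right) \left(9 - 5\right) 1 + 3449\right) + 2026 = \left(\left(1 - 20\right) \left(-2 + \frac{1}{-3}\right) 4 \cdot 1 + 3449\right) + 2026 = \left(- 19 \left(-2 - \frac{1}{3}\right) 4 \cdot 1 + 3449\right) + 2026 = \left(- 19 \left(\left(- \frac{7}{3}\right) 4\right) 1 + 3449\right) + 2026 = \left(\left(-19\right) \left(- \frac{28}{3}\right) 1 + 3449\right) + 2026 = \left(\frac{532}{3} \cdot 1 + 3449\right) + 2026 = \left(\frac{532}{3} + 3449\right) + 2026 = \frac{10879}{3} + 2026 = \frac{16957}{3}$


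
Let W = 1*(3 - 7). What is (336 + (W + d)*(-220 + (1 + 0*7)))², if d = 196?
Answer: 1739890944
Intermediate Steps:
W = -4 (W = 1*(-4) = -4)
(336 + (W + d)*(-220 + (1 + 0*7)))² = (336 + (-4 + 196)*(-220 + (1 + 0*7)))² = (336 + 192*(-220 + (1 + 0)))² = (336 + 192*(-220 + 1))² = (336 + 192*(-219))² = (336 - 42048)² = (-41712)² = 1739890944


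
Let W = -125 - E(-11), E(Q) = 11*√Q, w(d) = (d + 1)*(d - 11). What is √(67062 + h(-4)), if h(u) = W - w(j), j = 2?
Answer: √(66964 - 11*I*√11) ≈ 258.77 - 0.0705*I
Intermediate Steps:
w(d) = (1 + d)*(-11 + d)
W = -125 - 11*I*√11 (W = -125 - 11*√(-11) = -125 - 11*I*√11 ≈ -125.0 - 36.483*I)
h(u) = -98 - 11*I*√11 (h(u) = (-125 - 11*I*√11) - (-11 + 2² - 10*2) = (-125 - 11*I*√11) - (-11 + 4 - 20) = (-125 - 11*I*√11) - 1*(-27) = (-125 - 11*I*√11) + 27 = -98 - 11*I*√11)
√(67062 + h(-4)) = √(67062 + (-98 - 11*I*√11)) = √(66964 - 11*I*√11)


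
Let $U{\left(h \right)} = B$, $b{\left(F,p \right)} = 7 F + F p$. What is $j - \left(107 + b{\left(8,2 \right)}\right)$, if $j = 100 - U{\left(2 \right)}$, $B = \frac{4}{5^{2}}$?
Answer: $- \frac{1979}{25} \approx -79.16$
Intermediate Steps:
$B = \frac{4}{25} \approx 0.16$
$U{\left(h \right)} = \frac{4}{25}$
$j = \frac{2496}{25}$ ($j = 100 - \frac{4}{25} = \frac{2496}{25} \approx 99.84$)
$j - \left(107 + b{\left(8,2 \right)}\right) = \frac{2496}{25} - \left(107 + 8 \left(7 + 2\right)\right) = \frac{2496}{25} - \left(107 + 8 \cdot 9\right) = \frac{2496}{25} - 179 = - \frac{1979}{25}$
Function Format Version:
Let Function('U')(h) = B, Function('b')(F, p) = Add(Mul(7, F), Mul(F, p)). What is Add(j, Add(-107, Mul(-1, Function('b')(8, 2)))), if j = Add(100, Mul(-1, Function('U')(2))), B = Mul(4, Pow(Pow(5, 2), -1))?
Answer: Rational(-1979, 25) ≈ -79.160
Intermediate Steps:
B = Rational(4, 25) (B = Mul(4, Pow(25, -1)) = Mul(4, Rational(1, 25)) = Rational(4, 25) ≈ 0.16000)
Function('U')(h) = Rational(4, 25)
j = Rational(2496, 25) (j = Add(100, Mul(-1, Rational(4, 25))) = Add(100, Rational(-4, 25)) = Rational(2496, 25) ≈ 99.840)
Add(j, Add(-107, Mul(-1, Function('b')(8, 2)))) = Add(Rational(2496, 25), Add(-107, Mul(-1, Mul(8, Add(7, 2))))) = Add(Rational(2496, 25), Add(-107, Mul(-1, Mul(8, 9)))) = Add(Rational(2496, 25), Add(-107, Mul(-1, 72))) = Add(Rational(2496, 25), Add(-107, -72)) = Add(Rational(2496, 25), -179) = Rational(-1979, 25)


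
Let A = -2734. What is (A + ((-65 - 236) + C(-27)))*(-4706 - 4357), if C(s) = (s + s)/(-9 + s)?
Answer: 54985221/2 ≈ 2.7493e+7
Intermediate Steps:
C(s) = 2*s/(-9 + s) (C(s) = (2*s)/(-9 + s) = 2*s/(-9 + s))
(A + ((-65 - 236) + C(-27)))*(-4706 - 4357) = (-2734 + ((-65 - 236) + 2*(-27)/(-9 - 27)))*(-4706 - 4357) = (-2734 + (-301 + 2*(-27)/(-36)))*(-9063) = (-2734 + (-301 + 2*(-27)*(-1/36)))*(-9063) = (-2734 + (-301 + 3/2))*(-9063) = (-2734 - 599/2)*(-9063) = -6067/2*(-9063) = 54985221/2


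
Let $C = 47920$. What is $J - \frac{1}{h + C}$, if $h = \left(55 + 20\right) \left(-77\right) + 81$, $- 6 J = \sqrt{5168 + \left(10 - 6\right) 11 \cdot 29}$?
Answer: $- \frac{1}{42226} - \sqrt{179} \approx -13.379$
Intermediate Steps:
$J = - \sqrt{179}$ ($J = - \frac{\sqrt{5168 + \left(10 - 6\right) 11 \cdot 29}}{6} = - \frac{\sqrt{5168 + 4 \cdot 11 \cdot 29}}{6} = - \frac{\sqrt{5168 + 44 \cdot 29}}{6} = - \frac{\sqrt{5168 + 1276}}{6} = - \frac{\sqrt{6444}}{6} = - \frac{6 \sqrt{179}}{6} = - \sqrt{179} \approx -13.379$)
$h = -5694$ ($h = 75 \left(-77\right) + 81 = -5775 + 81 = -5694$)
$J - \frac{1}{h + C} = - \sqrt{179} - \frac{1}{-5694 + 47920} = - \sqrt{179} - \frac{1}{42226} = - \frac{1}{42226} - \sqrt{179}$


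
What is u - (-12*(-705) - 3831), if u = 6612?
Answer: 1983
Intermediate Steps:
u - (-12*(-705) - 3831) = 6612 - (-12*(-705) - 3831) = 6612 - (8460 - 3831) = 6612 - 1*4629 = 6612 - 4629 = 1983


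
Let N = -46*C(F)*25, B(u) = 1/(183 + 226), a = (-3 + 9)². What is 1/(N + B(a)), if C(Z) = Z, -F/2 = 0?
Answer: 409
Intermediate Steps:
F = 0 (F = -2*0 = 0)
a = 36 (a = 6² = 36)
B(u) = 1/409
N = 0 (N = -46*0*25 = 0*25 = 0)
1/(N + B(a)) = 1/(0 + 1/409) = 1/(1/409) = 409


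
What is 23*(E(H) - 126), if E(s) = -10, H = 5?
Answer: -3128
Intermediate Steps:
23*(E(H) - 126) = 23*(-10 - 126) = 23*(-136) = -3128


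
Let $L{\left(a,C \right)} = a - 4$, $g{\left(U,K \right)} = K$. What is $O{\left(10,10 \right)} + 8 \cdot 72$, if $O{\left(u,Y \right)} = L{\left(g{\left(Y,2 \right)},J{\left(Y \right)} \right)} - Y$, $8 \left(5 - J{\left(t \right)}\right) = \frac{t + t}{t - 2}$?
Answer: $564$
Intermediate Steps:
$J{\left(t \right)} = 5 - \frac{t}{4 \left(-2 + t\right)}$ ($J{\left(t \right)} = 5 - \frac{\left(t + t\right) \frac{1}{t - 2}}{8} = 5 - \frac{2 t \frac{1}{-2 + t}}{8} = 5 - \frac{t}{4 \left(-2 + t\right)}$)
$L{\left(a,C \right)} = -4 + a$
$O{\left(u,Y \right)} = -2 - Y$ ($O{\left(u,Y \right)} = \left(-4 + 2\right) - Y = -2 - Y$)
$O{\left(10,10 \right)} + 8 \cdot 72 = \left(-2 - 10\right) + 8 \cdot 72 = \left(-2 - 10\right) + 576 = -12 + 576 = 564$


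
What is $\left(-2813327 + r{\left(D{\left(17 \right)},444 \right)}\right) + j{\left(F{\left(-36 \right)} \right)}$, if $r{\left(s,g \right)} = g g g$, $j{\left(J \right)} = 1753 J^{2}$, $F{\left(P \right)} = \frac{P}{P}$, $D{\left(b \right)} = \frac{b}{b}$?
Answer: $84716810$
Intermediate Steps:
$D{\left(b \right)} = 1$
$F{\left(P \right)} = 1$
$r{\left(s,g \right)} = g^{3}$ ($r{\left(s,g \right)} = g^{2} g = g^{3}$)
$\left(-2813327 + r{\left(D{\left(17 \right)},444 \right)}\right) + j{\left(F{\left(-36 \right)} \right)} = \left(-2813327 + 444^{3}\right) + 1753 \cdot 1^{2} = \left(-2813327 + 87528384\right) + 1753 \cdot 1 = 84715057 + 1753 = 84716810$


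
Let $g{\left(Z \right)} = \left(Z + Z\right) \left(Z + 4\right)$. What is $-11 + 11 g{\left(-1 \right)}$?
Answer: $-77$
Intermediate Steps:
$g{\left(Z \right)} = 2 Z \left(4 + Z\right)$
$-11 + 11 g{\left(-1 \right)} = -11 + 11 \cdot 2 \left(-1\right) \left(4 - 1\right) = -11 + 11 \cdot 2 \left(-1\right) 3 = -11 + 11 \left(-6\right) = -11 - 66 = -77$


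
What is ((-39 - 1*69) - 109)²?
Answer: 47089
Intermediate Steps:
((-39 - 1*69) - 109)² = ((-39 - 69) - 109)² = (-108 - 109)² = (-217)² = 47089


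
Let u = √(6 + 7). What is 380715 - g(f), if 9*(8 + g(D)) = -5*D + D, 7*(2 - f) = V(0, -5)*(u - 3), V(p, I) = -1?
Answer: 23985593/63 + 4*√13/63 ≈ 3.8072e+5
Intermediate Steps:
u = √13 ≈ 3.6056
f = 11/7 + √13/7 (f = 2 - (-1)*(√13 - 3)/7 = 2 - (-1)*(-3 + √13)/7 = 2 - (3 - √13)/7 = 2 + (-3/7 + √13/7) = 11/7 + √13/7 ≈ 2.0865)
g(D) = -8 - 4*D/9 (g(D) = -8 + (-5*D + D)/9 = -8 + (-4*D)/9 = -8 - 4*D/9)
380715 - g(f) = 380715 - (-8 - 4*(11/7 + √13/7)/9) = 380715 - (-8 + (-44/63 - 4*√13/63)) = 380715 - (-548/63 - 4*√13/63) = 380715 + (548/63 + 4*√13/63) = 23985593/63 + 4*√13/63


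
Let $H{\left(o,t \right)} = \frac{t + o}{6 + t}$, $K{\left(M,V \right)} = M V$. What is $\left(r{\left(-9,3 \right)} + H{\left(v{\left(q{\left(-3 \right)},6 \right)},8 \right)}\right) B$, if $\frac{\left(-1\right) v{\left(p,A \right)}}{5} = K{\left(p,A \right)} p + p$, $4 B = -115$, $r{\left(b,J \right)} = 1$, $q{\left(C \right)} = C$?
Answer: $\frac{26795}{56} \approx 478.48$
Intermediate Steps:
$B = - \frac{115}{4}$ ($B = \frac{1}{4} \left(-115\right) = - \frac{115}{4} \approx -28.75$)
$v{\left(p,A \right)} = - 5 p - 5 A p^{2}$ ($v{\left(p,A \right)} = - 5 \left(p A p + p\right) = - 5 \left(A p p + p\right) = - 5 \left(A p^{2} + p\right) = - 5 \left(p + A p^{2}\right) = - 5 p - 5 A p^{2}$)
$H{\left(o,t \right)} = \frac{o + t}{6 + t}$
$\left(r{\left(-9,3 \right)} + H{\left(v{\left(q{\left(-3 \right)},6 \right)},8 \right)}\right) B = \left(1 + \frac{\left(-5\right) \left(-3\right) \left(1 + 6 \left(-3\right)\right) + 8}{6 + 8}\right) \left(- \frac{115}{4}\right) = \left(1 + \frac{\left(-5\right) \left(-3\right) \left(1 - 18\right) + 8}{14}\right) \left(- \frac{115}{4}\right) = \left(1 + \frac{\left(-5\right) \left(-3\right) \left(-17\right) + 8}{14}\right) \left(- \frac{115}{4}\right) = \left(1 + \frac{-255 + 8}{14}\right) \left(- \frac{115}{4}\right) = \left(1 + \frac{1}{14} \left(-247\right)\right) \left(- \frac{115}{4}\right) = \left(1 - \frac{247}{14}\right) \left(- \frac{115}{4}\right) = \left(- \frac{233}{14}\right) \left(- \frac{115}{4}\right) = \frac{26795}{56}$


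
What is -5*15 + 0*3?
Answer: -75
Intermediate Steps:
-5*15 + 0*3 = -75 + 0 = -75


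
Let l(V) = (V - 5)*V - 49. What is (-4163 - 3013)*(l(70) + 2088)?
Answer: -47282664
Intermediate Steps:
l(V) = -49 + V*(-5 + V) (l(V) = (-5 + V)*V - 49 = V*(-5 + V) - 49 = -49 + V*(-5 + V))
(-4163 - 3013)*(l(70) + 2088) = (-4163 - 3013)*((-49 + 70² - 5*70) + 2088) = -7176*((-49 + 4900 - 350) + 2088) = -7176*(4501 + 2088) = -7176*6589 = -47282664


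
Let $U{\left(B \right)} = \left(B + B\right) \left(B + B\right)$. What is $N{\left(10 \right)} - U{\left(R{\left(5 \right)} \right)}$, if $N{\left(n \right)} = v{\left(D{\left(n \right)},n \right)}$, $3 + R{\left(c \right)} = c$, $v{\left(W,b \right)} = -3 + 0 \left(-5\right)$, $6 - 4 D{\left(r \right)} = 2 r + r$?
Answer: $-19$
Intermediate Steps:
$D{\left(r \right)} = \frac{3}{2} - \frac{3 r}{4}$ ($D{\left(r \right)} = \frac{3}{2} - \frac{2 r + r}{4} = \frac{3}{2} - \frac{3 r}{4}$)
$v{\left(W,b \right)} = -3$ ($v{\left(W,b \right)} = -3 + 0 = -3$)
$R{\left(c \right)} = -3 + c$
$N{\left(n \right)} = -3$
$U{\left(B \right)} = 4 B^{2}$ ($U{\left(B \right)} = 2 B 2 B = 4 B^{2}$)
$N{\left(10 \right)} - U{\left(R{\left(5 \right)} \right)} = -3 - 4 \left(-3 + 5\right)^{2} = -3 - 4 \cdot 2^{2} = -3 - 4 \cdot 4 = -3 - 16 = -19$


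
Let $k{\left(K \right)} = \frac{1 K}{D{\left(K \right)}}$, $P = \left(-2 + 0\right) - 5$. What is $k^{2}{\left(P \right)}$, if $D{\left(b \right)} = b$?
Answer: $1$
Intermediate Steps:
$P = -7$ ($P = -2 - 5 = -7$)
$k{\left(K \right)} = 1$ ($k{\left(K \right)} = \frac{1 K}{K} = \frac{K}{K} = 1$)
$k^{2}{\left(P \right)} = 1^{2} = 1$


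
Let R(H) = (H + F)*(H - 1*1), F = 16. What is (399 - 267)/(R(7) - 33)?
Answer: 44/35 ≈ 1.2571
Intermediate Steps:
R(H) = (-1 + H)*(16 + H) (R(H) = (H + 16)*(H - 1*1) = (16 + H)*(H - 1) = (16 + H)*(-1 + H) = (-1 + H)*(16 + H))
(399 - 267)/(R(7) - 33) = (399 - 267)/((-16 + 7² + 15*7) - 33) = 132/((-16 + 49 + 105) - 33) = 132/(138 - 33) = 132/105 = 132*(1/105) = 44/35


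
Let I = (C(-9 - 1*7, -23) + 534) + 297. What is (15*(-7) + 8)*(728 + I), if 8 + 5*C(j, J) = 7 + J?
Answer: -753787/5 ≈ -1.5076e+5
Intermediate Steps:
C(j, J) = -⅕ + J/5 (C(j, J) = -8/5 + (7 + J)/5 = -8/5 + (7/5 + J/5) = -⅕ + J/5)
I = 4131/5 (I = ((-⅕ + (⅕)*(-23)) + 534) + 297 = ((-⅕ - 23/5) + 534) + 297 = (-24/5 + 534) + 297 = 2646/5 + 297 = 4131/5 ≈ 826.20)
(15*(-7) + 8)*(728 + I) = (15*(-7) + 8)*(728 + 4131/5) = (-105 + 8)*(7771/5) = -97*7771/5 = -753787/5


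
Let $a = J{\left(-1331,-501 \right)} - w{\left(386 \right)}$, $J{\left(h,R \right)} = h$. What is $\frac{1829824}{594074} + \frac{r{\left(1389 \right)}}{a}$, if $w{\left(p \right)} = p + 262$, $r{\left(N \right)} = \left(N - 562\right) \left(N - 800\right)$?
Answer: $- \frac{142877002963}{587836223} \approx -243.06$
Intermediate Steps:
$r{\left(N \right)} = \left(-800 + N\right) \left(-562 + N\right)$ ($r{\left(N \right)} = \left(-562 + N\right) \left(-800 + N\right) = \left(-800 + N\right) \left(-562 + N\right)$)
$w{\left(p \right)} = 262 + p$
$a = -1979$ ($a = -1331 - \left(262 + 386\right) = -1331 - 648 = -1979$)
$\frac{1829824}{594074} + \frac{r{\left(1389 \right)}}{a} = \frac{1829824}{594074} + \frac{449600 + 1389^{2} - 1891818}{-1979} = 1829824 \cdot \frac{1}{594074} + \left(449600 + 1929321 - 1891818\right) \left(- \frac{1}{1979}\right) = \frac{914912}{297037} + 487103 \left(- \frac{1}{1979}\right) = \frac{914912}{297037} - \frac{487103}{1979} = - \frac{142877002963}{587836223}$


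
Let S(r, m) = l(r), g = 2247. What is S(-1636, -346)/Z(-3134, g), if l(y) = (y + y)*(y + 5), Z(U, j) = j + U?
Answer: -5336632/887 ≈ -6016.5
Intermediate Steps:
Z(U, j) = U + j
l(y) = 2*y*(5 + y) (l(y) = (2*y)*(5 + y) = 2*y*(5 + y))
S(r, m) = 2*r*(5 + r)
S(-1636, -346)/Z(-3134, g) = (2*(-1636)*(5 - 1636))/(-3134 + 2247) = (2*(-1636)*(-1631))/(-887) = 5336632*(-1/887) = -5336632/887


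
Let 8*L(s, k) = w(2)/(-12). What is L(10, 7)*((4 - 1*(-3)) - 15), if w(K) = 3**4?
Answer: 27/4 ≈ 6.7500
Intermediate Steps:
w(K) = 81
L(s, k) = -27/32 (L(s, k) = (81/(-12))/8 = (81*(-1/12))/8 = (1/8)*(-27/4) = -27/32)
L(10, 7)*((4 - 1*(-3)) - 15) = -27*((4 - 1*(-3)) - 15)/32 = -27*((4 + 3) - 15)/32 = -27*(7 - 15)/32 = -27/32*(-8) = 27/4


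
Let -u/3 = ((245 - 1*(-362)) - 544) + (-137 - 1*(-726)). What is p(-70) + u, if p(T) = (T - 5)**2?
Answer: 3669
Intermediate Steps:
p(T) = (-5 + T)**2
u = -1956 (u = -3*(((245 - 1*(-362)) - 544) + (-137 - 1*(-726))) = -3*(((245 + 362) - 544) + (-137 + 726)) = -3*((607 - 544) + 589) = -3*(63 + 589) = -3*652 = -1956)
p(-70) + u = (-5 - 70)**2 - 1956 = (-75)**2 - 1956 = 5625 - 1956 = 3669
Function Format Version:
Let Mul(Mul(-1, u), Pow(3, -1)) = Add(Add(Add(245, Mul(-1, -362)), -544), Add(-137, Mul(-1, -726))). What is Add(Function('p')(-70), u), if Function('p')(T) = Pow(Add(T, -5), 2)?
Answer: 3669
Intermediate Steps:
Function('p')(T) = Pow(Add(-5, T), 2)
u = -1956 (u = Mul(-3, Add(Add(Add(245, Mul(-1, -362)), -544), Add(-137, Mul(-1, -726)))) = Mul(-3, Add(Add(Add(245, 362), -544), Add(-137, 726))) = Mul(-3, Add(Add(607, -544), 589)) = Mul(-3, Add(63, 589)) = Mul(-3, 652) = -1956)
Add(Function('p')(-70), u) = Add(Pow(Add(-5, -70), 2), -1956) = Add(Pow(-75, 2), -1956) = Add(5625, -1956) = 3669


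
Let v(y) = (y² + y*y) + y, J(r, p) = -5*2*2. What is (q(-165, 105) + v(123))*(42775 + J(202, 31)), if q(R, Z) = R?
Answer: 1291885080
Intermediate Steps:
J(r, p) = -20 (J(r, p) = -10*2 = -20)
v(y) = y + 2*y² (v(y) = (y² + y²) + y = 2*y² + y = y + 2*y²)
(q(-165, 105) + v(123))*(42775 + J(202, 31)) = (-165 + 123*(1 + 2*123))*(42775 - 20) = (-165 + 123*(1 + 246))*42755 = (-165 + 123*247)*42755 = (-165 + 30381)*42755 = 30216*42755 = 1291885080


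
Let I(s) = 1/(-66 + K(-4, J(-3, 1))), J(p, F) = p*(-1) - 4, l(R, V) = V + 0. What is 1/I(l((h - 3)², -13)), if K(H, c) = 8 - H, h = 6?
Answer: -54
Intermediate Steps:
l(R, V) = V
J(p, F) = -4 - p (J(p, F) = -p - 4 = -4 - p)
I(s) = -1/54 (I(s) = 1/(-66 + (8 - 1*(-4))) = 1/(-66 + (8 + 4)) = 1/(-66 + 12) = 1/(-54) = -1/54)
1/I(l((h - 3)², -13)) = 1/(-1/54) = -54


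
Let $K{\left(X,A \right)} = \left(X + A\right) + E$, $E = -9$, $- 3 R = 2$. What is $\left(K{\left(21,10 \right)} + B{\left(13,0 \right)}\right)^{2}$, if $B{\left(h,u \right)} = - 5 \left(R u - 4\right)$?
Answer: $1764$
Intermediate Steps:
$R = - \frac{2}{3}$ ($R = \left(- \frac{1}{3}\right) 2 = - \frac{2}{3} \approx -0.66667$)
$B{\left(h,u \right)} = 20 + \frac{10 u}{3}$ ($B{\left(h,u \right)} = - 5 \left(- \frac{2 u}{3} - 4\right) = - 5 \left(-4 - \frac{2 u}{3}\right) = 20 + \frac{10 u}{3}$)
$K{\left(X,A \right)} = -9 + A + X$ ($K{\left(X,A \right)} = \left(X + A\right) - 9 = \left(A + X\right) - 9 = -9 + A + X$)
$\left(K{\left(21,10 \right)} + B{\left(13,0 \right)}\right)^{2} = \left(\left(-9 + 10 + 21\right) + \left(20 + \frac{10}{3} \cdot 0\right)\right)^{2} = \left(22 + \left(20 + 0\right)\right)^{2} = \left(22 + 20\right)^{2} = 42^{2} = 1764$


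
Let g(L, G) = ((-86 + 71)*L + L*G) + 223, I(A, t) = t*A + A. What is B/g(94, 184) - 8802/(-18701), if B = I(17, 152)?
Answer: 190432719/301254409 ≈ 0.63213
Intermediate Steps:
I(A, t) = A + A*t (I(A, t) = A*t + A = A + A*t)
B = 2601 (B = 17*(1 + 152) = 17*153 = 2601)
g(L, G) = 223 - 15*L + G*L (g(L, G) = (-15*L + G*L) + 223 = 223 - 15*L + G*L)
B/g(94, 184) - 8802/(-18701) = 2601/(223 - 15*94 + 184*94) - 8802/(-18701) = 2601/(223 - 1410 + 17296) - 8802*(-1/18701) = 2601/16109 + 8802/18701 = 190432719/301254409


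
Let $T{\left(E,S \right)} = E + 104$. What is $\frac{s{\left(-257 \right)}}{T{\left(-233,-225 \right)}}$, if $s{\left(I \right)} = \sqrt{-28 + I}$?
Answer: $- \frac{i \sqrt{285}}{129} \approx - 0.13087 i$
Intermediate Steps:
$T{\left(E,S \right)} = 104 + E$
$\frac{s{\left(-257 \right)}}{T{\left(-233,-225 \right)}} = \frac{\sqrt{-28 - 257}}{104 - 233} = \frac{\sqrt{-285}}{-129} = i \sqrt{285} \left(- \frac{1}{129}\right) = - \frac{i \sqrt{285}}{129}$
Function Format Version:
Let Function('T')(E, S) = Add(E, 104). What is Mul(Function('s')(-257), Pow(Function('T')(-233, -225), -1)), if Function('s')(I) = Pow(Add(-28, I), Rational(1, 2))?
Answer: Mul(Rational(-1, 129), I, Pow(285, Rational(1, 2))) ≈ Mul(-0.13087, I)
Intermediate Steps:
Function('T')(E, S) = Add(104, E)
Mul(Function('s')(-257), Pow(Function('T')(-233, -225), -1)) = Mul(Pow(Add(-28, -257), Rational(1, 2)), Pow(Add(104, -233), -1)) = Mul(Pow(-285, Rational(1, 2)), Pow(-129, -1)) = Mul(Mul(I, Pow(285, Rational(1, 2))), Rational(-1, 129)) = Mul(Rational(-1, 129), I, Pow(285, Rational(1, 2)))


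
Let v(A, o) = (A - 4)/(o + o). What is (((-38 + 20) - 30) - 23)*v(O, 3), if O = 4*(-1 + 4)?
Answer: -284/3 ≈ -94.667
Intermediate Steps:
O = 12 (O = 4*3 = 12)
v(A, o) = (-4 + A)/(2*o) (v(A, o) = (-4 + A)/((2*o)) = (-4 + A)*(1/(2*o)) = (-4 + A)/(2*o))
(((-38 + 20) - 30) - 23)*v(O, 3) = (((-38 + 20) - 30) - 23)*((½)*(-4 + 12)/3) = ((-18 - 30) - 23)*((½)*(⅓)*8) = (-48 - 23)*(4/3) = -71*4/3 = -284/3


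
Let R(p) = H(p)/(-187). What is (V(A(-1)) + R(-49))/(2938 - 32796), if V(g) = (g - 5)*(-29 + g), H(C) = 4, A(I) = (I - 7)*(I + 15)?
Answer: -3084935/5583446 ≈ -0.55251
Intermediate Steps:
A(I) = (-7 + I)*(15 + I)
R(p) = -4/187 (R(p) = 4/(-187) = 4*(-1/187) = -4/187)
V(g) = (-29 + g)*(-5 + g) (V(g) = (-5 + g)*(-29 + g) = (-29 + g)*(-5 + g))
(V(A(-1)) + R(-49))/(2938 - 32796) = ((145 + (-105 + (-1)² + 8*(-1))² - 34*(-105 + (-1)² + 8*(-1))) - 4/187)/(2938 - 32796) = ((145 + (-105 + 1 - 8)² - 34*(-105 + 1 - 8)) - 4/187)/(-29858) = ((145 + (-112)² - 34*(-112)) - 4/187)*(-1/29858) = ((145 + 12544 + 3808) - 4/187)*(-1/29858) = (16497 - 4/187)*(-1/29858) = (3084935/187)*(-1/29858) = -3084935/5583446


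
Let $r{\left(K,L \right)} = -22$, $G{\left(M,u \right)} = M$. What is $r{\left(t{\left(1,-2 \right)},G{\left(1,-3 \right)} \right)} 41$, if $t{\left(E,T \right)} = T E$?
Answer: $-902$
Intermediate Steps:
$t{\left(E,T \right)} = E T$
$r{\left(t{\left(1,-2 \right)},G{\left(1,-3 \right)} \right)} 41 = \left(-22\right) 41 = -902$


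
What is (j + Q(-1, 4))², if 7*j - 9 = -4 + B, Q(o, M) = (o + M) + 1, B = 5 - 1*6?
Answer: 1024/49 ≈ 20.898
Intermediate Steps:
B = -1 (B = 5 - 6 = -1)
Q(o, M) = 1 + M + o (Q(o, M) = (M + o) + 1 = 1 + M + o)
j = 4/7 (j = 9/7 + (-4 - 1)/7 = 9/7 + (⅐)*(-5) = 9/7 - 5/7 = 4/7 ≈ 0.57143)
(j + Q(-1, 4))² = (4/7 + (1 + 4 - 1))² = (4/7 + 4)² = (32/7)² = 1024/49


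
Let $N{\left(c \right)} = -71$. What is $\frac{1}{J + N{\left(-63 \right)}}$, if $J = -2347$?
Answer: $- \frac{1}{2418} \approx -0.00041356$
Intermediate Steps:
$\frac{1}{J + N{\left(-63 \right)}} = \frac{1}{-2347 - 71} = \frac{1}{-2418} = - \frac{1}{2418}$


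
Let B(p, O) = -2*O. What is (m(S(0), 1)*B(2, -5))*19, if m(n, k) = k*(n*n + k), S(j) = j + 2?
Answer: 950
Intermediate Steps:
S(j) = 2 + j
m(n, k) = k*(k + n²) (m(n, k) = k*(n² + k) = k*(k + n²))
(m(S(0), 1)*B(2, -5))*19 = ((1*(1 + (2 + 0)²))*(-2*(-5)))*19 = ((1*(1 + 2²))*10)*19 = ((1*(1 + 4))*10)*19 = ((1*5)*10)*19 = (5*10)*19 = 50*19 = 950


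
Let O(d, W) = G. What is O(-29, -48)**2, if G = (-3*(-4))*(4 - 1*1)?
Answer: 1296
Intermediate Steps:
G = 36 (G = 12*(4 - 1) = 12*3 = 36)
O(d, W) = 36
O(-29, -48)**2 = 36**2 = 1296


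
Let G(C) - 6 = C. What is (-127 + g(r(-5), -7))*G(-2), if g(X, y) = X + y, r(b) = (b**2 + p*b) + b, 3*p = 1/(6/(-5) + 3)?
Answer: -12412/27 ≈ -459.70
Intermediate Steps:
G(C) = 6 + C
p = 5/27 (p = 1/(3*(6/(-5) + 3)) = 1/(3*(6*(-1/5) + 3)) = 1/(3*(-6/5 + 3)) = 1/(3*(9/5)) = (1/3)*(5/9) = 5/27 ≈ 0.18519)
r(b) = b**2 + 32*b/27 (r(b) = (b**2 + 5*b/27) + b = b**2 + 32*b/27)
(-127 + g(r(-5), -7))*G(-2) = (-127 + ((1/27)*(-5)*(32 + 27*(-5)) - 7))*(6 - 2) = (-127 + ((1/27)*(-5)*(32 - 135) - 7))*4 = (-127 + ((1/27)*(-5)*(-103) - 7))*4 = (-127 + (515/27 - 7))*4 = (-127 + 326/27)*4 = -3103/27*4 = -12412/27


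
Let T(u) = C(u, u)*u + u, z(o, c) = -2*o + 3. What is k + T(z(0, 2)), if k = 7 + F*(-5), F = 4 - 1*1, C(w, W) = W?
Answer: 4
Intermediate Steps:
z(o, c) = 3 - 2*o
F = 3 (F = 4 - 1 = 3)
T(u) = u + u² (T(u) = u*u + u = u² + u = u + u²)
k = -8 (k = 7 + 3*(-5) = 7 - 15 = -8)
k + T(z(0, 2)) = -8 + (3 - 2*0)*(1 + (3 - 2*0)) = -8 + (3 + 0)*(1 + (3 + 0)) = -8 + 3*(1 + 3) = -8 + 3*4 = -8 + 12 = 4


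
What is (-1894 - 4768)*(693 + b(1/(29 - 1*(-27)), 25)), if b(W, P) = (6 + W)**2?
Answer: -7617387427/1568 ≈ -4.8580e+6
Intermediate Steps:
(-1894 - 4768)*(693 + b(1/(29 - 1*(-27)), 25)) = (-1894 - 4768)*(693 + (6 + 1/(29 - 1*(-27)))**2) = -6662*(693 + (6 + 1/(29 + 27))**2) = -6662*(693 + (6 + 1/56)**2) = -6662*(693 + (337/56)**2) = -6662*(693 + 113569/3136) = -6662*2286817/3136 = -7617387427/1568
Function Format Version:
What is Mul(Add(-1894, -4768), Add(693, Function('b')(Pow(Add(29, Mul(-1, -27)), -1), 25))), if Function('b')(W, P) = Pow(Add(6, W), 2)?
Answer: Rational(-7617387427, 1568) ≈ -4.8580e+6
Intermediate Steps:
Mul(Add(-1894, -4768), Add(693, Function('b')(Pow(Add(29, Mul(-1, -27)), -1), 25))) = Mul(Add(-1894, -4768), Add(693, Pow(Add(6, Pow(Add(29, Mul(-1, -27)), -1)), 2))) = Mul(-6662, Add(693, Pow(Add(6, Pow(Add(29, 27), -1)), 2))) = Mul(-6662, Add(693, Pow(Add(6, Pow(56, -1)), 2))) = Mul(-6662, Add(693, Pow(Add(6, Rational(1, 56)), 2))) = Mul(-6662, Add(693, Pow(Rational(337, 56), 2))) = Mul(-6662, Add(693, Rational(113569, 3136))) = Mul(-6662, Rational(2286817, 3136)) = Rational(-7617387427, 1568)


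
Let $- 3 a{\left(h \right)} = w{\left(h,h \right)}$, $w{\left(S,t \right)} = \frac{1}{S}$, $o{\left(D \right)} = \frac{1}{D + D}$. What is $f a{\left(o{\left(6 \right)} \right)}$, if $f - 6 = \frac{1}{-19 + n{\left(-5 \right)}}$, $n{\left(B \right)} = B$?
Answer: $- \frac{143}{6} \approx -23.833$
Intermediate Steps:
$o{\left(D \right)} = \frac{1}{2 D}$
$a{\left(h \right)} = - \frac{1}{3 h}$
$f = \frac{143}{24}$ ($f = 6 + \frac{1}{-19 - 5} = 6 + \frac{1}{-24} = 6 - \frac{1}{24} = \frac{143}{24} \approx 5.9583$)
$f a{\left(o{\left(6 \right)} \right)} = \frac{143 \left(- \frac{1}{3 \frac{1}{2 \cdot 6}}\right)}{24} = \frac{143 \left(- \frac{1}{3 \cdot \frac{1}{2} \cdot \frac{1}{6}}\right)}{24} = \frac{143 \left(- \frac{\frac{1}{\frac{1}{12}}}{3}\right)}{24} = \frac{143 \left(\left(- \frac{1}{3}\right) 12\right)}{24} = \frac{143}{24} \left(-4\right) = - \frac{143}{6}$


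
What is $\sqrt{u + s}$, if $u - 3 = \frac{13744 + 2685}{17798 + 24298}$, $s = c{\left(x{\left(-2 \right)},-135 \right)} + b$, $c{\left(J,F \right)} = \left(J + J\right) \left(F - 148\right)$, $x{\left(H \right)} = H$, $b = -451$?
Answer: $\frac{\sqrt{75799354683}}{10524} \approx 26.161$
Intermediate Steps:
$c{\left(J,F \right)} = 2 J \left(-148 + F\right)$
$s = 681$ ($s = 2 \left(-2\right) \left(-148 - 135\right) - 451 = 2 \left(-2\right) \left(-283\right) - 451 = 1132 - 451 = 681$)
$u = \frac{142717}{42096}$ ($u = 3 + \frac{13744 + 2685}{17798 + 24298} = 3 + \frac{16429}{42096} = \frac{142717}{42096} \approx 3.3903$)
$\sqrt{u + s} = \sqrt{\frac{142717}{42096} + 681} = \sqrt{\frac{28810093}{42096}} = \frac{\sqrt{75799354683}}{10524}$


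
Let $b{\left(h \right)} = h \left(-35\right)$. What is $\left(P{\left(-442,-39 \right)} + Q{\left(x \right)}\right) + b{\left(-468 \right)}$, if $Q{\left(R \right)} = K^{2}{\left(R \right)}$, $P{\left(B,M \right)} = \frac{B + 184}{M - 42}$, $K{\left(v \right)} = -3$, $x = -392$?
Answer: $\frac{442589}{27} \approx 16392.0$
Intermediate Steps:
$b{\left(h \right)} = - 35 h$
$P{\left(B,M \right)} = \frac{184 + B}{-42 + M}$
$Q{\left(R \right)} = 9$ ($Q{\left(R \right)} = \left(-3\right)^{2} = 9$)
$\left(P{\left(-442,-39 \right)} + Q{\left(x \right)}\right) + b{\left(-468 \right)} = \left(\frac{184 - 442}{-42 - 39} + 9\right) - -16380 = \left(\frac{1}{-81} \left(-258\right) + 9\right) + 16380 = \left(\left(- \frac{1}{81}\right) \left(-258\right) + 9\right) + 16380 = \left(\frac{86}{27} + 9\right) + 16380 = \frac{329}{27} + 16380 = \frac{442589}{27}$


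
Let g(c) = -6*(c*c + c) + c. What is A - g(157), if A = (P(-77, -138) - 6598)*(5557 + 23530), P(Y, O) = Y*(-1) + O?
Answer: -193541654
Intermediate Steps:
P(Y, O) = O - Y (P(Y, O) = -Y + O = O - Y)
g(c) = -6*c**2 - 5*c (g(c) = -6*(c**2 + c) + c = -6*(c + c**2) + c = (-6*c - 6*c**2) + c = -6*c**2 - 5*c)
A = -193690333 (A = ((-138 - 1*(-77)) - 6598)*(5557 + 23530) = ((-138 + 77) - 6598)*29087 = (-61 - 6598)*29087 = -6659*29087 = -193690333)
A - g(157) = -193690333 - (-1)*157*(5 + 6*157) = -193690333 - (-1)*157*(5 + 942) = -193690333 - (-1)*157*947 = -193690333 - 1*(-148679) = -193690333 + 148679 = -193541654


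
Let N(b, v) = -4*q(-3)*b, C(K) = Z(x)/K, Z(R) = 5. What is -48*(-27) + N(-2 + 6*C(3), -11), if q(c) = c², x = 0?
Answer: 1008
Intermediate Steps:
C(K) = 5/K
N(b, v) = -36*b (N(b, v) = -4*(-3)²*b = -36*b)
-48*(-27) + N(-2 + 6*C(3), -11) = -48*(-27) - 36*(-2 + 6*(5/3)) = 1296 - 36*(-2 + 6*(5*(⅓))) = 1296 - 36*(-2 + 6*(5/3)) = 1296 - 36*(-2 + 10) = 1296 - 36*8 = 1296 - 288 = 1008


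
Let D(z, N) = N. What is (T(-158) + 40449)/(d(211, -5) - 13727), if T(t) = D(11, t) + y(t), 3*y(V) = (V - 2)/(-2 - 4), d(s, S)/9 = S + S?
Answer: -362699/124353 ≈ -2.9167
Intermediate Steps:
d(s, S) = 18*S (d(s, S) = 9*(S + S) = 9*(2*S) = 18*S)
y(V) = ⅑ - V/18 (y(V) = ((V - 2)/(-2 - 4))/3 = ((-2 + V)/(-6))/3 = ((-2 + V)*(-⅙))/3 = (⅓ - V/6)/3 = ⅑ - V/18)
T(t) = ⅑ + 17*t/18 (T(t) = t + (⅑ - t/18) = ⅑ + 17*t/18)
(T(-158) + 40449)/(d(211, -5) - 13727) = ((⅑ + (17/18)*(-158)) + 40449)/(18*(-5) - 13727) = ((⅑ - 1343/9) + 40449)/(-90 - 13727) = (-1342/9 + 40449)/(-13817) = (362699/9)*(-1/13817) = -362699/124353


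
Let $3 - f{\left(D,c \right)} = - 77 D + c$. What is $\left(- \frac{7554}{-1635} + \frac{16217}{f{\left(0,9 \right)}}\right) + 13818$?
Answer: $\frac{36361703}{3270} \approx 11120.0$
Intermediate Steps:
$f{\left(D,c \right)} = 3 - c + 77 D$ ($f{\left(D,c \right)} = 3 - \left(- 77 D + c\right) = 3 - \left(c - 77 D\right) = 3 + \left(- c + 77 D\right) = 3 - c + 77 D$)
$\left(- \frac{7554}{-1635} + \frac{16217}{f{\left(0,9 \right)}}\right) + 13818 = \left(- \frac{7554}{-1635} + \frac{16217}{3 - 9 + 77 \cdot 0}\right) + 13818 = \left(\left(-7554\right) \left(- \frac{1}{1635}\right) + \frac{16217}{3 - 9 + 0}\right) + 13818 = \left(\frac{2518}{545} + \frac{16217}{-6}\right) + 13818 = \left(\frac{2518}{545} + 16217 \left(- \frac{1}{6}\right)\right) + 13818 = \left(\frac{2518}{545} - \frac{16217}{6}\right) + 13818 = - \frac{8823157}{3270} + 13818 = \frac{36361703}{3270}$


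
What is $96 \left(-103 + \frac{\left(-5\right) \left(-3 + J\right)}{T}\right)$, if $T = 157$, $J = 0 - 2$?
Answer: $- \frac{1550016}{157} \approx -9872.7$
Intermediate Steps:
$J = -2$ ($J = 0 - 2 = -2$)
$96 \left(-103 + \frac{\left(-5\right) \left(-3 + J\right)}{T}\right) = 96 \left(-103 + \frac{\left(-5\right) \left(-3 - 2\right)}{157}\right) = 96 \left(-103 + \left(-5\right) \left(-5\right) \frac{1}{157}\right) = 96 \left(-103 + 25 \cdot \frac{1}{157}\right) = 96 \left(-103 + \frac{25}{157}\right) = 96 \left(- \frac{16146}{157}\right) = - \frac{1550016}{157}$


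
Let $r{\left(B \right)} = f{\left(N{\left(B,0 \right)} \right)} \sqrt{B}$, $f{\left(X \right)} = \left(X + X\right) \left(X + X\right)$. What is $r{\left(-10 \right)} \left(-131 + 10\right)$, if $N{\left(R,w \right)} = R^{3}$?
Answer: $- 484000000 i \sqrt{10} \approx - 1.5305 \cdot 10^{9} i$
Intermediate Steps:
$f{\left(X \right)} = 4 X^{2}$ ($f{\left(X \right)} = 2 X 2 X = 4 X^{2}$)
$r{\left(B \right)} = 4 B^{\frac{13}{2}}$ ($r{\left(B \right)} = 4 \left(B^{3}\right)^{2} \sqrt{B} = 4 B^{6} \sqrt{B} = 4 B^{\frac{13}{2}}$)
$r{\left(-10 \right)} \left(-131 + 10\right) = 4 \left(-10\right)^{\frac{13}{2}} \left(-131 + 10\right) = 4 \cdot 1000000 i \sqrt{10} \left(-121\right) = 4000000 i \sqrt{10} \left(-121\right) = - 484000000 i \sqrt{10}$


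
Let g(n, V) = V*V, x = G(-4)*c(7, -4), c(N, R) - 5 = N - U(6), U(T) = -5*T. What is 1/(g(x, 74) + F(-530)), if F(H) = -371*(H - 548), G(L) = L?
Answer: 1/405414 ≈ 2.4666e-6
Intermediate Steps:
c(N, R) = 35 + N (c(N, R) = 5 + (N - (-5)*6) = 5 + (N - 1*(-30)) = 5 + (N + 30) = 5 + (30 + N) = 35 + N)
F(H) = 203308 - 371*H (F(H) = -371*(-548 + H) = 203308 - 371*H)
x = -168 (x = -4*(35 + 7) = -4*42 = -168)
g(n, V) = V**2
1/(g(x, 74) + F(-530)) = 1/(74**2 + (203308 - 371*(-530))) = 1/(5476 + (203308 + 196630)) = 1/(5476 + 399938) = 1/405414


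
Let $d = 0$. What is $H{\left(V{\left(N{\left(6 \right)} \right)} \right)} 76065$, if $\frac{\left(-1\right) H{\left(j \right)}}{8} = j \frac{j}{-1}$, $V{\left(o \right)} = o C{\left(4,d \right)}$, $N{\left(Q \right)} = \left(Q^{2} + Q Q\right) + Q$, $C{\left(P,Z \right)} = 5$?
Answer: $92555892000$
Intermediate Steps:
$N{\left(Q \right)} = Q + 2 Q^{2}$ ($N{\left(Q \right)} = \left(Q^{2} + Q^{2}\right) + Q = 2 Q^{2} + Q = Q + 2 Q^{2}$)
$V{\left(o \right)} = 5 o$ ($V{\left(o \right)} = o 5 = 5 o$)
$H{\left(j \right)} = 8 j^{2}$ ($H{\left(j \right)} = - 8 j \frac{j}{-1} = - 8 j j \left(-1\right) = - 8 j \left(- j\right) = - 8 \left(- j^{2}\right) = 8 j^{2}$)
$H{\left(V{\left(N{\left(6 \right)} \right)} \right)} 76065 = 8 \left(5 \cdot 6 \left(1 + 2 \cdot 6\right)\right)^{2} \cdot 76065 = 8 \left(5 \cdot 6 \left(1 + 12\right)\right)^{2} \cdot 76065 = 8 \left(5 \cdot 6 \cdot 13\right)^{2} \cdot 76065 = 8 \left(5 \cdot 78\right)^{2} \cdot 76065 = 8 \cdot 390^{2} \cdot 76065 = 8 \cdot 152100 \cdot 76065 = 1216800 \cdot 76065 = 92555892000$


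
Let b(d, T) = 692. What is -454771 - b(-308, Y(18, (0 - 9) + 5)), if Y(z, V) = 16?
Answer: -455463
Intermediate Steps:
-454771 - b(-308, Y(18, (0 - 9) + 5)) = -454771 - 1*692 = -454771 - 692 = -455463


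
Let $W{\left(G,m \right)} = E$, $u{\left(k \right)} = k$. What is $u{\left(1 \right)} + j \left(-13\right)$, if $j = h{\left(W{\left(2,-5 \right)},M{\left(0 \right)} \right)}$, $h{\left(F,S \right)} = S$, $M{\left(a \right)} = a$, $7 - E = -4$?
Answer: $1$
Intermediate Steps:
$E = 11$ ($E = 7 - -4 = 7 + 4 = 11$)
$W{\left(G,m \right)} = 11$
$j = 0$
$u{\left(1 \right)} + j \left(-13\right) = 1 + 0 \left(-13\right) = 1 + 0 = 1$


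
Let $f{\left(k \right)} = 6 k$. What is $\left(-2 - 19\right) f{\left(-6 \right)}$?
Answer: $756$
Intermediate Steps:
$\left(-2 - 19\right) f{\left(-6 \right)} = \left(-2 - 19\right) 6 \left(-6\right) = \left(-21\right) \left(-36\right) = 756$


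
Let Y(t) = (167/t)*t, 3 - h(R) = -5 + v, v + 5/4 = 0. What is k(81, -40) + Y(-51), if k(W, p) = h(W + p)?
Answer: 705/4 ≈ 176.25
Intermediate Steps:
v = -5/4 (v = -5/4 + 0 = -5/4 ≈ -1.2500)
h(R) = 37/4 (h(R) = 3 - (-5 - 5/4) = 3 - 1*(-25/4) = 3 + 25/4 = 37/4)
k(W, p) = 37/4
Y(t) = 167
k(81, -40) + Y(-51) = 37/4 + 167 = 705/4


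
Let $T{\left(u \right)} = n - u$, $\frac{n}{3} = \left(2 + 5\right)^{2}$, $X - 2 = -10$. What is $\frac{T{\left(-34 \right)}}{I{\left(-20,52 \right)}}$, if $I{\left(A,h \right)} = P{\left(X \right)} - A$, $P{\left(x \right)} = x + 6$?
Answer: $\frac{181}{18} \approx 10.056$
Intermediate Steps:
$X = -8$ ($X = 2 - 10 = -8$)
$P{\left(x \right)} = 6 + x$
$I{\left(A,h \right)} = -2 - A$ ($I{\left(A,h \right)} = \left(6 - 8\right) - A = -2 - A$)
$n = 147$ ($n = 3 \left(2 + 5\right)^{2} = 3 \cdot 7^{2} = 3 \cdot 49 = 147$)
$T{\left(u \right)} = 147 - u$
$\frac{T{\left(-34 \right)}}{I{\left(-20,52 \right)}} = \frac{147 - -34}{-2 - -20} = \frac{147 + 34}{-2 + 20} = \frac{181}{18}$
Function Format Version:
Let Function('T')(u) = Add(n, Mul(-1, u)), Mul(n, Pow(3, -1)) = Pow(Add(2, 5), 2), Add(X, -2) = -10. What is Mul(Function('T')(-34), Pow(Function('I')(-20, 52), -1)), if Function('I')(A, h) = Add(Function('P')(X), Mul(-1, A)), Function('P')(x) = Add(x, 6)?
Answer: Rational(181, 18) ≈ 10.056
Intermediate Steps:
X = -8 (X = Add(2, -10) = -8)
Function('P')(x) = Add(6, x)
Function('I')(A, h) = Add(-2, Mul(-1, A)) (Function('I')(A, h) = Add(Add(6, -8), Mul(-1, A)) = Add(-2, Mul(-1, A)))
n = 147 (n = Mul(3, Pow(Add(2, 5), 2)) = Mul(3, Pow(7, 2)) = Mul(3, 49) = 147)
Function('T')(u) = Add(147, Mul(-1, u))
Mul(Function('T')(-34), Pow(Function('I')(-20, 52), -1)) = Mul(Add(147, Mul(-1, -34)), Pow(Add(-2, Mul(-1, -20)), -1)) = Mul(Add(147, 34), Pow(Add(-2, 20), -1)) = Mul(181, Pow(18, -1)) = Mul(181, Rational(1, 18)) = Rational(181, 18)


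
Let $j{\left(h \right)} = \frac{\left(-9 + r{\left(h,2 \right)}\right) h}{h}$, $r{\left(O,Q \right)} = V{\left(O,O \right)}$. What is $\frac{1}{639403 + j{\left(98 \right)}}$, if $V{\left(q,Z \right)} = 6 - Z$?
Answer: $\frac{1}{639302} \approx 1.5642 \cdot 10^{-6}$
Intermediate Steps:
$r{\left(O,Q \right)} = 6 - O$
$j{\left(h \right)} = -3 - h$ ($j{\left(h \right)} = \frac{\left(-9 - \left(-6 + h\right)\right) h}{h} = \frac{\left(-3 - h\right) h}{h} = \frac{h \left(-3 - h\right)}{h} = -3 - h$)
$\frac{1}{639403 + j{\left(98 \right)}} = \frac{1}{639403 - 101} = \frac{1}{639302}$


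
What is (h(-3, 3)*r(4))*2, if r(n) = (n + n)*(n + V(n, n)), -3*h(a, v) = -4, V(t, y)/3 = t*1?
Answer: 1024/3 ≈ 341.33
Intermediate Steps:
V(t, y) = 3*t (V(t, y) = 3*(t*1) = 3*t)
h(a, v) = 4/3 (h(a, v) = -1/3*(-4) = 4/3)
r(n) = 8*n**2 (r(n) = (n + n)*(n + 3*n) = (2*n)*(4*n) = 8*n**2)
(h(-3, 3)*r(4))*2 = (4*(8*4**2)/3)*2 = (4*(8*16)/3)*2 = ((4/3)*128)*2 = (512/3)*2 = 1024/3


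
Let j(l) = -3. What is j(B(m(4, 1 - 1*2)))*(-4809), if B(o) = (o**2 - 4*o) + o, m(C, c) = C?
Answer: 14427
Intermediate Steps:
B(o) = o**2 - 3*o
j(B(m(4, 1 - 1*2)))*(-4809) = -3*(-4809) = 14427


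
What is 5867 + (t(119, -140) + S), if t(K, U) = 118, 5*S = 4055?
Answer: 6796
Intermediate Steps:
S = 811 (S = (⅕)*4055 = 811)
5867 + (t(119, -140) + S) = 5867 + (118 + 811) = 5867 + 929 = 6796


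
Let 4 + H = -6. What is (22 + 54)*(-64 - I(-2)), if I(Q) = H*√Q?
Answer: -4864 + 760*I*√2 ≈ -4864.0 + 1074.8*I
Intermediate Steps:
H = -10 (H = -4 - 6 = -10)
I(Q) = -10*√Q
(22 + 54)*(-64 - I(-2)) = (22 + 54)*(-64 - (-10)*√(-2)) = 76*(-64 - (-10)*I*√2) = 76*(-64 + 10*I*√2) = -4864 + 760*I*√2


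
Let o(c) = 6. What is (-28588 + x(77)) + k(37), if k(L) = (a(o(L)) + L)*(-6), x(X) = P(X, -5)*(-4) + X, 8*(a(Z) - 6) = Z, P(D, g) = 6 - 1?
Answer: -57587/2 ≈ -28794.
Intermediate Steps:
P(D, g) = 5
a(Z) = 6 + Z/8
x(X) = -20 + X (x(X) = 5*(-4) + X = -20 + X)
k(L) = -81/2 - 6*L (k(L) = ((6 + (⅛)*6) + L)*(-6) = ((6 + ¾) + L)*(-6) = (27/4 + L)*(-6) = -81/2 - 6*L)
(-28588 + x(77)) + k(37) = (-28588 + (-20 + 77)) + (-81/2 - 6*37) = (-28588 + 57) + (-81/2 - 222) = -28531 - 525/2 = -57587/2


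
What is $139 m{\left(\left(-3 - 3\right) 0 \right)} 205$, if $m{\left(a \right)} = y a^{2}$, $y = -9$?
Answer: $0$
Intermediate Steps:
$m{\left(a \right)} = - 9 a^{2}$
$139 m{\left(\left(-3 - 3\right) 0 \right)} 205 = 139 \left(- 9 \left(\left(-3 - 3\right) 0\right)^{2}\right) 205 = 139 \left(- 9 \left(\left(-6\right) 0\right)^{2}\right) 205 = 139 \left(- 9 \cdot 0^{2}\right) 205 = 139 \left(\left(-9\right) 0\right) 205 = 139 \cdot 0 \cdot 205 = 0 \cdot 205 = 0$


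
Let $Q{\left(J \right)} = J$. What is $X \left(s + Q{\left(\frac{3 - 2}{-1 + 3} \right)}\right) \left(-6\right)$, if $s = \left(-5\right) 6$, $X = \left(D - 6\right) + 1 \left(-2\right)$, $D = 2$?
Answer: $-1062$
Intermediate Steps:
$X = -6$ ($X = \left(2 - 6\right) + 1 \left(-2\right) = \left(2 - 6\right) - 2 = -4 - 2 = -6$)
$s = -30$
$X \left(s + Q{\left(\frac{3 - 2}{-1 + 3} \right)}\right) \left(-6\right) = - 6 \left(-30 + \frac{3 - 2}{-1 + 3}\right) \left(-6\right) = - 6 \left(-30 + 1 \cdot \frac{1}{2}\right) \left(-6\right) = - 6 \left(-30 + \frac{1}{2}\right) \left(-6\right) = \left(-6\right) \left(- \frac{59}{2}\right) \left(-6\right) = 177 \left(-6\right) = -1062$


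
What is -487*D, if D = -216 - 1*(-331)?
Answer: -56005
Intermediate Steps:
D = 115 (D = -216 + 331 = 115)
-487*D = -487*115 = -56005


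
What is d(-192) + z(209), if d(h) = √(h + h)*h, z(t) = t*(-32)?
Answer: -6688 - 1536*I*√6 ≈ -6688.0 - 3762.4*I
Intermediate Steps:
z(t) = -32*t
d(h) = √2*h^(3/2) (d(h) = √(2*h)*h = (√2*√h)*h = √2*h^(3/2))
d(-192) + z(209) = √2*(-192)^(3/2) - 32*209 = √2*(-1536*I*√3) - 6688 = -1536*I*√6 - 6688 = -6688 - 1536*I*√6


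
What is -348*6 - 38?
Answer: -2126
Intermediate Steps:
-348*6 - 38 = -29*72 - 38 = -2088 - 38 = -2126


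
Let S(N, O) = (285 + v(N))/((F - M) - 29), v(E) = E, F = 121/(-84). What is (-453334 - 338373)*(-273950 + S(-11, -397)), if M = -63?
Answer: 593170820869438/2735 ≈ 2.1688e+11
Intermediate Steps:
F = -121/84 (F = 121*(-1/84) = -121/84 ≈ -1.4405)
S(N, O) = 4788/547 + 84*N/2735 (S(N, O) = (285 + N)/((-121/84 - 1*(-63)) - 29) = (285 + N)/((-121/84 + 63) - 29) = (285 + N)/(5171/84 - 29) = (285 + N)/(2735/84) = (285 + N)*(84/2735) = 4788/547 + 84*N/2735)
(-453334 - 338373)*(-273950 + S(-11, -397)) = (-453334 - 338373)*(-273950 + (4788/547 + (84/2735)*(-11))) = -791707*(-273950 + (4788/547 - 924/2735)) = -791707*(-273950 + 23016/2735) = -791707*(-749230234/2735) = 593170820869438/2735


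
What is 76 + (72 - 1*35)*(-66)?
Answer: -2366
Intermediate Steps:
76 + (72 - 1*35)*(-66) = 76 + (72 - 35)*(-66) = 76 + 37*(-66) = 76 - 2442 = -2366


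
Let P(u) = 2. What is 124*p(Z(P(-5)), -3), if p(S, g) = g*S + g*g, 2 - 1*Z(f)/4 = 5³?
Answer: 184140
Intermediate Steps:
Z(f) = -492 (Z(f) = 8 - 4*5³ = 8 - 4*125 = 8 - 500 = -492)
p(S, g) = g² + S*g (p(S, g) = S*g + g² = g² + S*g)
124*p(Z(P(-5)), -3) = 124*(-3*(-492 - 3)) = 124*(-3*(-495)) = 124*1485 = 184140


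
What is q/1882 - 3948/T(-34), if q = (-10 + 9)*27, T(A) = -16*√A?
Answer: -27/1882 - 987*I*√34/136 ≈ -0.014346 - 42.317*I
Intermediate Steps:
q = -27 (q = -1*27 = -27)
q/1882 - 3948/T(-34) = -27/1882 - 3948*I*√34/544 = -27/1882 - 987*I*√34/136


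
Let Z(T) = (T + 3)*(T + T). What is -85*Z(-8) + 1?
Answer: -6799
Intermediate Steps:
Z(T) = 2*T*(3 + T) (Z(T) = (3 + T)*(2*T) = 2*T*(3 + T))
-85*Z(-8) + 1 = -170*(-8)*(3 - 8) + 1 = -170*(-8)*(-5) + 1 = -85*80 + 1 = -6800 + 1 = -6799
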